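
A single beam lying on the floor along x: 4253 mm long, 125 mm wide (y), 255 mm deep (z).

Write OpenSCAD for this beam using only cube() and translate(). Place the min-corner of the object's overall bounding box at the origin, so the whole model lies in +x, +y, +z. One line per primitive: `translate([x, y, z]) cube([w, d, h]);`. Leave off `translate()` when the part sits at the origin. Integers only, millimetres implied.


cube([4253, 125, 255]);


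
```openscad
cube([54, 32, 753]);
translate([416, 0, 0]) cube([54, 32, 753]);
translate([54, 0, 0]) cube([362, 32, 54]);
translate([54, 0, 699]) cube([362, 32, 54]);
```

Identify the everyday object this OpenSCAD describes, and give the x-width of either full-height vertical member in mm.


A picture frame. The border width is 54 mm.

Four thin pieces enclosing a rectangular opening — a picture frame. The two full-height stiles are 753 mm tall; the top rail sits at z = 699 and is 54 mm tall, so the border above the opening is 753 − 699 = 54 mm, matching the stile x-width.


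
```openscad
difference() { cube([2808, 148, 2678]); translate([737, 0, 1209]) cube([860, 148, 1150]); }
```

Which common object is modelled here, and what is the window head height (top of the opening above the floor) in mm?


A wall with a window opening. The window head height is 2359 mm.

A wall with a rectangular opening subtracted — a window. Sill at z = 1209, opening 1150 mm tall, so the head is at 1209 + 1150 = 2359 mm.


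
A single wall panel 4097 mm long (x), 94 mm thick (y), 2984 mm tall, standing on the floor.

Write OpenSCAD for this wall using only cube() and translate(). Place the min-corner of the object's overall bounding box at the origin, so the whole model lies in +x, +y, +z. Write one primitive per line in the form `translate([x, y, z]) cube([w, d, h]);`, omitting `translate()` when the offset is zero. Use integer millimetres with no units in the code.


cube([4097, 94, 2984]);


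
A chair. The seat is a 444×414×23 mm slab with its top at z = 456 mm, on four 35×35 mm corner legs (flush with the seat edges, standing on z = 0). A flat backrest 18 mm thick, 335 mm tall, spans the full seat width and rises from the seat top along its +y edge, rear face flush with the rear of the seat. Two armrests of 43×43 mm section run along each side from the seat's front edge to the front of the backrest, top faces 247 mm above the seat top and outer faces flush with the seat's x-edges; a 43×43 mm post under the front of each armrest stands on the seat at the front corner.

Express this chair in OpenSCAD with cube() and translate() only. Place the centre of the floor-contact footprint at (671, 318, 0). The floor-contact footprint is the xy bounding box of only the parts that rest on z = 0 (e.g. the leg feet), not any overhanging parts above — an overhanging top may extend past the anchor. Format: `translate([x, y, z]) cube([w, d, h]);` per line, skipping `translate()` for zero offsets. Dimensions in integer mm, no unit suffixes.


translate([449, 111, 433]) cube([444, 414, 23]);
translate([449, 111, 0]) cube([35, 35, 433]);
translate([858, 111, 0]) cube([35, 35, 433]);
translate([449, 490, 0]) cube([35, 35, 433]);
translate([858, 490, 0]) cube([35, 35, 433]);
translate([449, 507, 456]) cube([444, 18, 335]);
translate([449, 111, 660]) cube([43, 396, 43]);
translate([850, 111, 660]) cube([43, 396, 43]);
translate([449, 111, 456]) cube([43, 43, 204]);
translate([850, 111, 456]) cube([43, 43, 204]);


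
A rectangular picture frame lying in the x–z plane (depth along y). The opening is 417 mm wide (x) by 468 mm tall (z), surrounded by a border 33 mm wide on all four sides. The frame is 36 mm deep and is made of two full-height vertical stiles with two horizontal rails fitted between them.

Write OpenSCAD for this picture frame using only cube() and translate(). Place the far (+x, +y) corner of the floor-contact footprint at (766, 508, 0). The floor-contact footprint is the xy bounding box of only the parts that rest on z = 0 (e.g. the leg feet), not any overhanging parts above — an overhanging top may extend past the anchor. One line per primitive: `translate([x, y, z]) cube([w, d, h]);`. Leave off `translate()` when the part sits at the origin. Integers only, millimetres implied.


translate([283, 472, 0]) cube([33, 36, 534]);
translate([733, 472, 0]) cube([33, 36, 534]);
translate([316, 472, 0]) cube([417, 36, 33]);
translate([316, 472, 501]) cube([417, 36, 33]);


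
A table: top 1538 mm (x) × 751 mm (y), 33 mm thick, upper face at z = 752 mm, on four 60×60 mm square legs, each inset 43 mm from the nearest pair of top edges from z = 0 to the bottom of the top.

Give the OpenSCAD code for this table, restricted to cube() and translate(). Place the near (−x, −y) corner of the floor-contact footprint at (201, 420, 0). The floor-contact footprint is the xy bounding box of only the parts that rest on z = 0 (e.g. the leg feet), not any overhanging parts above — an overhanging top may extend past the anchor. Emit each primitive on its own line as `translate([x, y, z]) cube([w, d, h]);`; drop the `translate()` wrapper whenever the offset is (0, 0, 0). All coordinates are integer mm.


// leg_h = 752 - 33 = 719
translate([158, 377, 719]) cube([1538, 751, 33]);
translate([201, 420, 0]) cube([60, 60, 719]);
translate([1593, 420, 0]) cube([60, 60, 719]);
translate([201, 1025, 0]) cube([60, 60, 719]);
translate([1593, 1025, 0]) cube([60, 60, 719]);


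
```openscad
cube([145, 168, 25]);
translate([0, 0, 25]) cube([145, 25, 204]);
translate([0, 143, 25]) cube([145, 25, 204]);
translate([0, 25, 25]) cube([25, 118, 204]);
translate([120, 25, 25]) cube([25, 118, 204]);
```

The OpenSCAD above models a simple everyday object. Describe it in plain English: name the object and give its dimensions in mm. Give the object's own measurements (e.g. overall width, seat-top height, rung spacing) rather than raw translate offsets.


An open-topped rectangular box: outside dimensions 145×168×229 mm, with a uniform wall and base thickness of 25 mm. The base is a full 145×168 slab on the floor; four walls sit on top of the base. The front and back walls (the −y and +y sides) span the full width; the two side walls fit between them.


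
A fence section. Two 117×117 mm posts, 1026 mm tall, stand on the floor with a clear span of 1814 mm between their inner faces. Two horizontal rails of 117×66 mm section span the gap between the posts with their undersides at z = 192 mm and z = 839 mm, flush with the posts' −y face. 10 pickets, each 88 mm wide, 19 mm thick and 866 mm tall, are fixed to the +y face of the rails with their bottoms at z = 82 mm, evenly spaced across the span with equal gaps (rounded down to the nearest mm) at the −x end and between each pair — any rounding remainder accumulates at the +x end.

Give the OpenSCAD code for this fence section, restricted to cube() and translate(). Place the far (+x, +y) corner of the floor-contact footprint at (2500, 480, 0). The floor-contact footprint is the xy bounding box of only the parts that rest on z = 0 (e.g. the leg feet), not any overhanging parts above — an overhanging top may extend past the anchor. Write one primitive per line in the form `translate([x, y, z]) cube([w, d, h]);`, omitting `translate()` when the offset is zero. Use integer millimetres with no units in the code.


translate([452, 363, 0]) cube([117, 117, 1026]);
translate([2383, 363, 0]) cube([117, 117, 1026]);
translate([569, 363, 192]) cube([1814, 117, 66]);
translate([569, 363, 839]) cube([1814, 117, 66]);
translate([653, 480, 82]) cube([88, 19, 866]);
translate([825, 480, 82]) cube([88, 19, 866]);
translate([997, 480, 82]) cube([88, 19, 866]);
translate([1169, 480, 82]) cube([88, 19, 866]);
translate([1341, 480, 82]) cube([88, 19, 866]);
translate([1513, 480, 82]) cube([88, 19, 866]);
translate([1685, 480, 82]) cube([88, 19, 866]);
translate([1857, 480, 82]) cube([88, 19, 866]);
translate([2029, 480, 82]) cube([88, 19, 866]);
translate([2201, 480, 82]) cube([88, 19, 866]);


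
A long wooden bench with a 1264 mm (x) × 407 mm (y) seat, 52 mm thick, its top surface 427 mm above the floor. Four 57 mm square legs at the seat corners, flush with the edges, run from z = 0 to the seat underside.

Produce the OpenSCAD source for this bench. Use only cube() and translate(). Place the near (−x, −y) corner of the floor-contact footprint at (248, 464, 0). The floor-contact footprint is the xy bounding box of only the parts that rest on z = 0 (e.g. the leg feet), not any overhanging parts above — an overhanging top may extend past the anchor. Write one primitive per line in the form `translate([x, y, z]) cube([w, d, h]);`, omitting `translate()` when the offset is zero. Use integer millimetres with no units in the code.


translate([248, 464, 375]) cube([1264, 407, 52]);
translate([248, 464, 0]) cube([57, 57, 375]);
translate([248, 814, 0]) cube([57, 57, 375]);
translate([1455, 464, 0]) cube([57, 57, 375]);
translate([1455, 814, 0]) cube([57, 57, 375]);


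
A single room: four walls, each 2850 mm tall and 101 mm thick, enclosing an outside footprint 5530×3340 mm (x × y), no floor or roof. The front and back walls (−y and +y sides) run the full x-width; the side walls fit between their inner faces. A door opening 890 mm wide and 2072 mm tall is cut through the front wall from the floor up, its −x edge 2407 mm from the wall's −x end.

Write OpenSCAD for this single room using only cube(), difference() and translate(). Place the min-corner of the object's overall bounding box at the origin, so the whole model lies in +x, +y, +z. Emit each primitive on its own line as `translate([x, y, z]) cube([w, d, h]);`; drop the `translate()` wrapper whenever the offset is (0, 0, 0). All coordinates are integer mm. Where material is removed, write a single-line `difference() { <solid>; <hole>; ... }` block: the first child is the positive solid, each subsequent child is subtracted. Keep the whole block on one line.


difference() { cube([5530, 101, 2850]); translate([2407, 0, 0]) cube([890, 101, 2072]); }
translate([0, 3239, 0]) cube([5530, 101, 2850]);
translate([0, 101, 0]) cube([101, 3138, 2850]);
translate([5429, 101, 0]) cube([101, 3138, 2850]);


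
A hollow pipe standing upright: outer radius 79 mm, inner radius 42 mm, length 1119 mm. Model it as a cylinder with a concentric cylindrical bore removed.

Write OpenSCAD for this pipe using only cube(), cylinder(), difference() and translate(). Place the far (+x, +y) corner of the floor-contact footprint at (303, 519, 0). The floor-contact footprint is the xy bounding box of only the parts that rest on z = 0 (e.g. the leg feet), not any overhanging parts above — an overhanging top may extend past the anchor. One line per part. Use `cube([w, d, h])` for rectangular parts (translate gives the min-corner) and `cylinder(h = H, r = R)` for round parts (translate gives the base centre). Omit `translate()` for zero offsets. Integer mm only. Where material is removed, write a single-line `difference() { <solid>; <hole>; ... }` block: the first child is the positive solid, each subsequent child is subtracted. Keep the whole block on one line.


difference() { translate([224, 440, 0]) cylinder(h = 1119, r = 79); translate([224, 440, 0]) cylinder(h = 1119, r = 42); }


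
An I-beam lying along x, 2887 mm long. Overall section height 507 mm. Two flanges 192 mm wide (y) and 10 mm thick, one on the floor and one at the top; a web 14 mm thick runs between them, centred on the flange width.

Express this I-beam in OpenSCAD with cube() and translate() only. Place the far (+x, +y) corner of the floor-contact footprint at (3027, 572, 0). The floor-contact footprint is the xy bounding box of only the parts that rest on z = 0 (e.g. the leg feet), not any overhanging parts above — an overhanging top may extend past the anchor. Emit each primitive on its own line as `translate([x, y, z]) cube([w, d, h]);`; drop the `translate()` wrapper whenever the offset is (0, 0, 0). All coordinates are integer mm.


translate([140, 380, 0]) cube([2887, 192, 10]);
translate([140, 469, 10]) cube([2887, 14, 487]);
translate([140, 380, 497]) cube([2887, 192, 10]);


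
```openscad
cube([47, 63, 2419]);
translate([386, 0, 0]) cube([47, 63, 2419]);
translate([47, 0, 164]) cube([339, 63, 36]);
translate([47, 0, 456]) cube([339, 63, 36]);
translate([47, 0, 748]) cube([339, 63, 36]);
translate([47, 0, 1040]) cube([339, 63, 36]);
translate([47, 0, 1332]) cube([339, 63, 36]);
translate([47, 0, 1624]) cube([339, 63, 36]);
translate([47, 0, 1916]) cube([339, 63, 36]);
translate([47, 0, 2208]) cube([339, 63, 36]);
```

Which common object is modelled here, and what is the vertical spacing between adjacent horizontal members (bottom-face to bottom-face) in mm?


A ladder. The rung spacing is 292 mm.

Two tall 47×63 posts with 8 short bars between them — a ladder. Adjacent rungs sit at z = 164 and z = 456, so the spacing is 456 − 164 = 292 mm.


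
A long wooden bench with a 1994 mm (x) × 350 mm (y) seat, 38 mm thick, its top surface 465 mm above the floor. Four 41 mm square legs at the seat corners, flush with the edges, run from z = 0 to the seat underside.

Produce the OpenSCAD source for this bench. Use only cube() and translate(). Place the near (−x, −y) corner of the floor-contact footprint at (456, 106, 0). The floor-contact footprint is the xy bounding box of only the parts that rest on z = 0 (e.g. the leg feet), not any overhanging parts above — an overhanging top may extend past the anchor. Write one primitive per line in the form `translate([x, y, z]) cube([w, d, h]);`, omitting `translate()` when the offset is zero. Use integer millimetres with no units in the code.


translate([456, 106, 427]) cube([1994, 350, 38]);
translate([456, 106, 0]) cube([41, 41, 427]);
translate([456, 415, 0]) cube([41, 41, 427]);
translate([2409, 106, 0]) cube([41, 41, 427]);
translate([2409, 415, 0]) cube([41, 41, 427]);


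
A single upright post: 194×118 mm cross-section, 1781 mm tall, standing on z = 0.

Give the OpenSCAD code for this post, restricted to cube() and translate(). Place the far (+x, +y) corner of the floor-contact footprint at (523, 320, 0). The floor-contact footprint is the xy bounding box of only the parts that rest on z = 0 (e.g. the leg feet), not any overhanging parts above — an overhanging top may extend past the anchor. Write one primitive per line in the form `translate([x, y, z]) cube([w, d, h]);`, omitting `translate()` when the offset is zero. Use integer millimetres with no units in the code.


translate([329, 202, 0]) cube([194, 118, 1781]);


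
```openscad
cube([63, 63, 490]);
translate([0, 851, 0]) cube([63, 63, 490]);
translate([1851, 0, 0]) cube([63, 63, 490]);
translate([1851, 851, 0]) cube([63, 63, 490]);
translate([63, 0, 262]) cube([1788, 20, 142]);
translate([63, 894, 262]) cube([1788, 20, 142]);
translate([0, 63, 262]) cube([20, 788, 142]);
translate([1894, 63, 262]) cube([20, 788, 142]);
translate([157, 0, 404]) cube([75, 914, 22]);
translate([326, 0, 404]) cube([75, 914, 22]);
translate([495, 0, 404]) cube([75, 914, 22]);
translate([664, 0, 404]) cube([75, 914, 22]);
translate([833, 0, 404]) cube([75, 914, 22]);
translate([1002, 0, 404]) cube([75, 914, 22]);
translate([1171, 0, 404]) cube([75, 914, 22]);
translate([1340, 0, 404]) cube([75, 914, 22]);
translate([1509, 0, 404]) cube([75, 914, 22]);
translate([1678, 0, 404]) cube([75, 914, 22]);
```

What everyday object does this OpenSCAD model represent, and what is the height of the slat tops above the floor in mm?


A bed frame. The slat-top height is 426 mm.

Four posts, four rails, and a row of slats — a bed frame. Slats sit on the rails at z = 262 + 142 = 404; with slat thickness 22, the top is 426 mm.


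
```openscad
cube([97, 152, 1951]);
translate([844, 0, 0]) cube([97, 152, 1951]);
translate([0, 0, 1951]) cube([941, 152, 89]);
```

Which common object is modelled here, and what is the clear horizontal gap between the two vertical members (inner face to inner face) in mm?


A door frame. The clear opening width is 747 mm.

Two 1951 mm tall posts with a header on top — a door frame. The left jamb is 97 mm wide at x = 0; the right jamb starts at x = 844. The clear opening is 844 − 97 = 747 mm.


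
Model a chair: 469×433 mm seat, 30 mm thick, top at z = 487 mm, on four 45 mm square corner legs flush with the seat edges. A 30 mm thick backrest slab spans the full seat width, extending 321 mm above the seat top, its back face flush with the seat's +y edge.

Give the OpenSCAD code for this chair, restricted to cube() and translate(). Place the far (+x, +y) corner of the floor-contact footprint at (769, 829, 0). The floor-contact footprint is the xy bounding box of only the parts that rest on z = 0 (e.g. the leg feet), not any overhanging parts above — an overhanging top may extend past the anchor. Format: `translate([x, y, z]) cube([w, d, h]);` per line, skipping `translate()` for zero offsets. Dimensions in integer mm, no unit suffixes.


translate([300, 396, 457]) cube([469, 433, 30]);
translate([300, 396, 0]) cube([45, 45, 457]);
translate([724, 396, 0]) cube([45, 45, 457]);
translate([300, 784, 0]) cube([45, 45, 457]);
translate([724, 784, 0]) cube([45, 45, 457]);
translate([300, 799, 487]) cube([469, 30, 321]);


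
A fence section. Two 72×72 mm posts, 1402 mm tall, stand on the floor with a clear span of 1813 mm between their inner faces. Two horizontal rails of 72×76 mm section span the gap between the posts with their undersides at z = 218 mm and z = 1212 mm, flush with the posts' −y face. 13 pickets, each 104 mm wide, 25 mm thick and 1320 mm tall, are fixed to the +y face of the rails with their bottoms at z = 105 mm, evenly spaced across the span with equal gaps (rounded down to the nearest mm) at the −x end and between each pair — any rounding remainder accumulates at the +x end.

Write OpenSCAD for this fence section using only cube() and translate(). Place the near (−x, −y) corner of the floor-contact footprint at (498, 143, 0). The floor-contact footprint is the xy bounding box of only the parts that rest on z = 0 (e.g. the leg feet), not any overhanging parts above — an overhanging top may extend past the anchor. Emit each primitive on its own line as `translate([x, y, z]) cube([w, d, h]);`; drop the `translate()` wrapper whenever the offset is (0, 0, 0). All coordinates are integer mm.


translate([498, 143, 0]) cube([72, 72, 1402]);
translate([2383, 143, 0]) cube([72, 72, 1402]);
translate([570, 143, 218]) cube([1813, 72, 76]);
translate([570, 143, 1212]) cube([1813, 72, 76]);
translate([602, 215, 105]) cube([104, 25, 1320]);
translate([738, 215, 105]) cube([104, 25, 1320]);
translate([874, 215, 105]) cube([104, 25, 1320]);
translate([1010, 215, 105]) cube([104, 25, 1320]);
translate([1146, 215, 105]) cube([104, 25, 1320]);
translate([1282, 215, 105]) cube([104, 25, 1320]);
translate([1418, 215, 105]) cube([104, 25, 1320]);
translate([1554, 215, 105]) cube([104, 25, 1320]);
translate([1690, 215, 105]) cube([104, 25, 1320]);
translate([1826, 215, 105]) cube([104, 25, 1320]);
translate([1962, 215, 105]) cube([104, 25, 1320]);
translate([2098, 215, 105]) cube([104, 25, 1320]);
translate([2234, 215, 105]) cube([104, 25, 1320]);


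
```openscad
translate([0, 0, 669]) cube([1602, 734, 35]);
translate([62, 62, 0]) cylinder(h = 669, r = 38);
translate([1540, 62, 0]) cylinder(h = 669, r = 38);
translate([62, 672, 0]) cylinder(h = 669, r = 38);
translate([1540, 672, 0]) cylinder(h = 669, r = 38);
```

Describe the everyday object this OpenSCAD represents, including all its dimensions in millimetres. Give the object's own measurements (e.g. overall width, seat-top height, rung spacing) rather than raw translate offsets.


A table: top 1602 mm (x) × 734 mm (y), 35 mm thick, upper face at z = 704 mm, on four round legs of 76 mm diameter, each leg's bounding box inset 24 mm from the nearest pair of top edges from z = 0 to the bottom of the top.


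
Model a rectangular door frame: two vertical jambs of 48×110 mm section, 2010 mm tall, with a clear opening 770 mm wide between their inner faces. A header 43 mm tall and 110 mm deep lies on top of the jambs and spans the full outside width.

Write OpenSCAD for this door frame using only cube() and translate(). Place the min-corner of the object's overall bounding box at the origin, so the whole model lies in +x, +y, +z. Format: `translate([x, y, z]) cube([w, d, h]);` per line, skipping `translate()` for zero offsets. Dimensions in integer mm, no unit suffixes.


cube([48, 110, 2010]);
translate([818, 0, 0]) cube([48, 110, 2010]);
translate([0, 0, 2010]) cube([866, 110, 43]);


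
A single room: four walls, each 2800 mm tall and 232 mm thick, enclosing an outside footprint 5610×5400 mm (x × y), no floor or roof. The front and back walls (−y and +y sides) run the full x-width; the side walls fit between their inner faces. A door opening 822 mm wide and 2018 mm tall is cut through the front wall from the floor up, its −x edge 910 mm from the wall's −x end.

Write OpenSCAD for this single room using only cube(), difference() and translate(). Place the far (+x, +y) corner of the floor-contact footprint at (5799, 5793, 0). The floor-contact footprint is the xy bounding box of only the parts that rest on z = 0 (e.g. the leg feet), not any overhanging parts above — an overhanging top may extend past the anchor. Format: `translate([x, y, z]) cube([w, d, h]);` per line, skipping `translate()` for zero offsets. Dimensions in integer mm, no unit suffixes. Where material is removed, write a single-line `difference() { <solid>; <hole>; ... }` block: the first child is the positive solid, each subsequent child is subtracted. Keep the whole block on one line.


difference() { translate([189, 393, 0]) cube([5610, 232, 2800]); translate([1099, 393, 0]) cube([822, 232, 2018]); }
translate([189, 5561, 0]) cube([5610, 232, 2800]);
translate([189, 625, 0]) cube([232, 4936, 2800]);
translate([5567, 625, 0]) cube([232, 4936, 2800]);


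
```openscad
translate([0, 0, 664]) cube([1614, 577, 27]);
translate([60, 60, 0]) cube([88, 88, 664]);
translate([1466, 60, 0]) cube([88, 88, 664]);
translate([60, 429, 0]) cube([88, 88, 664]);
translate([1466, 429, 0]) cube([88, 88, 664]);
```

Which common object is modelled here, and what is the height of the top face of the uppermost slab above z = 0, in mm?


A table. The table height is 691 mm.

A 1614×577×27 slab sits at z = 664 on four 88 mm square posts — a table. The top surface is at 664 + 27 = 691 mm.


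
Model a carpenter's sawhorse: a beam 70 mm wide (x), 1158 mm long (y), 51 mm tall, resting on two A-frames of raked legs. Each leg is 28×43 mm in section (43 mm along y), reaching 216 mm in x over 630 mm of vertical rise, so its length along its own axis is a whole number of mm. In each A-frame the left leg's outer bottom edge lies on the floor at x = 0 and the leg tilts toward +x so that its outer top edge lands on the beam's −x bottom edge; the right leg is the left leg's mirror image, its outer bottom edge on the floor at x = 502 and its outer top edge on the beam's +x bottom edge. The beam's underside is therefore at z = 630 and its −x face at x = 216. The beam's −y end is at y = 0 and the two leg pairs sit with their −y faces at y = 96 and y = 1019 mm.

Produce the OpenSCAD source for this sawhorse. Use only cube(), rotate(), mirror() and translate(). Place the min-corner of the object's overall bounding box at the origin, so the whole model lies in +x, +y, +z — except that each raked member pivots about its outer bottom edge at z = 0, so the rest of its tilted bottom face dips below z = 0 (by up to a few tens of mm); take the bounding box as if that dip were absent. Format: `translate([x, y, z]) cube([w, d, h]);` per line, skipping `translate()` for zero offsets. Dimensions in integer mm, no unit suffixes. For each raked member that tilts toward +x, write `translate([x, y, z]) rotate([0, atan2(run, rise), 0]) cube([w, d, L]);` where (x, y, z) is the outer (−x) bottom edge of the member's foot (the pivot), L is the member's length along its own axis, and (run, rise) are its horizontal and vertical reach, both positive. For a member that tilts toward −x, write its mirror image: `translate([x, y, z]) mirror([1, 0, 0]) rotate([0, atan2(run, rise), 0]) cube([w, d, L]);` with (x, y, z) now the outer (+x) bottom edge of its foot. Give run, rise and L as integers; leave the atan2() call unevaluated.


translate([216, 0, 630]) cube([70, 1158, 51]);
translate([0, 96, 0]) rotate([0, atan2(216, 630), 0]) cube([28, 43, 666]);
translate([502, 96, 0]) mirror([1, 0, 0]) rotate([0, atan2(216, 630), 0]) cube([28, 43, 666]);
translate([0, 1019, 0]) rotate([0, atan2(216, 630), 0]) cube([28, 43, 666]);
translate([502, 1019, 0]) mirror([1, 0, 0]) rotate([0, atan2(216, 630), 0]) cube([28, 43, 666]);


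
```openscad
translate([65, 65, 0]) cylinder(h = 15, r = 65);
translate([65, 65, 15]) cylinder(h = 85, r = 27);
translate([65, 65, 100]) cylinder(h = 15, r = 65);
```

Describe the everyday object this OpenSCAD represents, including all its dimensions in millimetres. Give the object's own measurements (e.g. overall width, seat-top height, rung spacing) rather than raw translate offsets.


A spool: two coaxial disc flanges of radius 65 mm and thickness 15 mm, joined by a core cylinder of radius 27 mm and height 85 mm. The lower flange rests on z = 0 and the three cylinders share a vertical axis.


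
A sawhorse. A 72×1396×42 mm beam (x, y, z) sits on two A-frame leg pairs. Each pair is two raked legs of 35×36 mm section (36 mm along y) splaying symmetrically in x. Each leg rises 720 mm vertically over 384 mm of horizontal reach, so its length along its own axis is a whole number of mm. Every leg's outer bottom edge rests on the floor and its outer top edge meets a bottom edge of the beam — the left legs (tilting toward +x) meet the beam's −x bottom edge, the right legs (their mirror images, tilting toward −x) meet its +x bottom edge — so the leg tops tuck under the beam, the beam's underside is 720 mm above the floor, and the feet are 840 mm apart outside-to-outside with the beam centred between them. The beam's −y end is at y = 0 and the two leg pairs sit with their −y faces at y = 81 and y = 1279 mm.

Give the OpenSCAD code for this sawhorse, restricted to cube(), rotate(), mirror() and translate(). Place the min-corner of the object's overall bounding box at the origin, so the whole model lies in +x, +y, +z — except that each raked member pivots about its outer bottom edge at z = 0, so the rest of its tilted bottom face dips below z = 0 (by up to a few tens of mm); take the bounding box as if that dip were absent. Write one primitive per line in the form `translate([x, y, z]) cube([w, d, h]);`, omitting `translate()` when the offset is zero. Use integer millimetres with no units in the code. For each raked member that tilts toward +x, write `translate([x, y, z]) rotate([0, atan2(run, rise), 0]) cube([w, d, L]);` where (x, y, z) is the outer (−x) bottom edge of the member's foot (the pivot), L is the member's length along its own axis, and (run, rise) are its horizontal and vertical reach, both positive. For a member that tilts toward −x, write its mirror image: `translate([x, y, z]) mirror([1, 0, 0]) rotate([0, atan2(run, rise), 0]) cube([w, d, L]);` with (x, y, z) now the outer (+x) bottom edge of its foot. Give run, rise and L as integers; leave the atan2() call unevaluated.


translate([384, 0, 720]) cube([72, 1396, 42]);
translate([0, 81, 0]) rotate([0, atan2(384, 720), 0]) cube([35, 36, 816]);
translate([840, 81, 0]) mirror([1, 0, 0]) rotate([0, atan2(384, 720), 0]) cube([35, 36, 816]);
translate([0, 1279, 0]) rotate([0, atan2(384, 720), 0]) cube([35, 36, 816]);
translate([840, 1279, 0]) mirror([1, 0, 0]) rotate([0, atan2(384, 720), 0]) cube([35, 36, 816]);


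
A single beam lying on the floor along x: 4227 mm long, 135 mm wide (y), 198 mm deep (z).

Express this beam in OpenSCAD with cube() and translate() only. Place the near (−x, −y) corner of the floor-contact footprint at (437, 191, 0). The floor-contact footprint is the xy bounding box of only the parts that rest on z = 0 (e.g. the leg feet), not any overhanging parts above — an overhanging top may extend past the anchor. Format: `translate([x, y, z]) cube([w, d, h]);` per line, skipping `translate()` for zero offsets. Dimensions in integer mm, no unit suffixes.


translate([437, 191, 0]) cube([4227, 135, 198]);


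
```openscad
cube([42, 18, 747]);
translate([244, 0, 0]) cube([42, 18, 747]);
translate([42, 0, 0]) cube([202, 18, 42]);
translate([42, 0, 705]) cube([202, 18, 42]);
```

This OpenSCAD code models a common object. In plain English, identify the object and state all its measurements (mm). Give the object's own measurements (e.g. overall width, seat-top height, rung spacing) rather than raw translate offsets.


A rectangular picture frame lying in the x–z plane (depth along y). The opening is 202 mm wide (x) by 663 mm tall (z), surrounded by a border 42 mm wide on all four sides. The frame is 18 mm deep and is made of two full-height vertical stiles with two horizontal rails fitted between them.


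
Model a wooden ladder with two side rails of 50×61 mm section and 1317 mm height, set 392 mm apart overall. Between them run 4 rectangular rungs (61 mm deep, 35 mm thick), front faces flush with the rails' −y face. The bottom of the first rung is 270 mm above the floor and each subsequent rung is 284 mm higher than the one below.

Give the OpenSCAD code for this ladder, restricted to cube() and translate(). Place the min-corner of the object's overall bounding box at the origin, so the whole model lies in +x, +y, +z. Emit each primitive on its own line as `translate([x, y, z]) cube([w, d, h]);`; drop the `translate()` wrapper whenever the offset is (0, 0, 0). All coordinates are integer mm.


cube([50, 61, 1317]);
translate([342, 0, 0]) cube([50, 61, 1317]);
translate([50, 0, 270]) cube([292, 61, 35]);
translate([50, 0, 554]) cube([292, 61, 35]);
translate([50, 0, 838]) cube([292, 61, 35]);
translate([50, 0, 1122]) cube([292, 61, 35]);


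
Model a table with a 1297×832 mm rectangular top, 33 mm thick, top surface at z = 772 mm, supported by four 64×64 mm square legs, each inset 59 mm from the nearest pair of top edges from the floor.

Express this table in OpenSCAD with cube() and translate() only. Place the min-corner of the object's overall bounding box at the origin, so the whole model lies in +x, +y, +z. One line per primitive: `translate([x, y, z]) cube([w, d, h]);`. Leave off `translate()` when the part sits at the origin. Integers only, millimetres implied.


translate([0, 0, 739]) cube([1297, 832, 33]);
translate([59, 59, 0]) cube([64, 64, 739]);
translate([1174, 59, 0]) cube([64, 64, 739]);
translate([59, 709, 0]) cube([64, 64, 739]);
translate([1174, 709, 0]) cube([64, 64, 739]);


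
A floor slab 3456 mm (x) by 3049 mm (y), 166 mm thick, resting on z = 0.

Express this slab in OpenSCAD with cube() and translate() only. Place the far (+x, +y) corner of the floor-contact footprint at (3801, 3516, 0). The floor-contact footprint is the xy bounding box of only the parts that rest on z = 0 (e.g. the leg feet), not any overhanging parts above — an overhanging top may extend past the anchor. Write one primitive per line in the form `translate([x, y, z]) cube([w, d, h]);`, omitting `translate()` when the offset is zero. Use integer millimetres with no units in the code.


translate([345, 467, 0]) cube([3456, 3049, 166]);


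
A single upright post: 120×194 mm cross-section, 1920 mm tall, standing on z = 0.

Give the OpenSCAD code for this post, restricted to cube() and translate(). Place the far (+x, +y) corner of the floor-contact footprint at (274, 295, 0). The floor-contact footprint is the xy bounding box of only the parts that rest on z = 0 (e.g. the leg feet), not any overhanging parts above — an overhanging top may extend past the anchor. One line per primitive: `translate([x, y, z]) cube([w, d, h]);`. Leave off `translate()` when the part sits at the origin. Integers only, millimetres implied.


translate([154, 101, 0]) cube([120, 194, 1920]);


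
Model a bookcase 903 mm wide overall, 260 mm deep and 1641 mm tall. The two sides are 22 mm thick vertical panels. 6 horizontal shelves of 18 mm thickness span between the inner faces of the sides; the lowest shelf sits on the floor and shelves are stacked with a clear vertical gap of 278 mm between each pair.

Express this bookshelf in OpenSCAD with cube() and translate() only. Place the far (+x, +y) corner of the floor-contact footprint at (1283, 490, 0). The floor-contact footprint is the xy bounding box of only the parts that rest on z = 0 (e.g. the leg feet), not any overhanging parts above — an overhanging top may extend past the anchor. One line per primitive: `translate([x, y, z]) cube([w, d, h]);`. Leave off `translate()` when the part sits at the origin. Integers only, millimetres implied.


translate([380, 230, 0]) cube([22, 260, 1641]);
translate([1261, 230, 0]) cube([22, 260, 1641]);
translate([402, 230, 0]) cube([859, 260, 18]);
translate([402, 230, 296]) cube([859, 260, 18]);
translate([402, 230, 592]) cube([859, 260, 18]);
translate([402, 230, 888]) cube([859, 260, 18]);
translate([402, 230, 1184]) cube([859, 260, 18]);
translate([402, 230, 1480]) cube([859, 260, 18]);


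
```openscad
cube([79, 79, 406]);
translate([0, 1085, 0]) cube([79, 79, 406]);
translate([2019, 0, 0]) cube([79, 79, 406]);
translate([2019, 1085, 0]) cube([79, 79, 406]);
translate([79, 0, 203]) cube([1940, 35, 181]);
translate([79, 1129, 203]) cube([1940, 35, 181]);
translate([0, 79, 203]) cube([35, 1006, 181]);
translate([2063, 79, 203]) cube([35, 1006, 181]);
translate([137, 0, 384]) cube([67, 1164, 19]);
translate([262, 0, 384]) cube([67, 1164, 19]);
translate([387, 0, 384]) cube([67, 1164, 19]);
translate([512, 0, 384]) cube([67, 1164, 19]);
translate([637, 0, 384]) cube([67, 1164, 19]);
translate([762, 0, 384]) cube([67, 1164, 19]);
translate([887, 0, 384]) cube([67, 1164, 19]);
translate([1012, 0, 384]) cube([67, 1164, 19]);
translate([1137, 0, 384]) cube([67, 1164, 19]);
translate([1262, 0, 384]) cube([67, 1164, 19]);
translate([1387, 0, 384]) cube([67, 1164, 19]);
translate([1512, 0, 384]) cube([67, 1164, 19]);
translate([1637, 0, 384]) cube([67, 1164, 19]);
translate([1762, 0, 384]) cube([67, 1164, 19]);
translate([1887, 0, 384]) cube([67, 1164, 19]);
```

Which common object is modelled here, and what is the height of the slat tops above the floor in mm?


A bed frame. The slat-top height is 403 mm.

Four posts, four rails, and a row of slats — a bed frame. Slats sit on the rails at z = 203 + 181 = 384; with slat thickness 19, the top is 403 mm.


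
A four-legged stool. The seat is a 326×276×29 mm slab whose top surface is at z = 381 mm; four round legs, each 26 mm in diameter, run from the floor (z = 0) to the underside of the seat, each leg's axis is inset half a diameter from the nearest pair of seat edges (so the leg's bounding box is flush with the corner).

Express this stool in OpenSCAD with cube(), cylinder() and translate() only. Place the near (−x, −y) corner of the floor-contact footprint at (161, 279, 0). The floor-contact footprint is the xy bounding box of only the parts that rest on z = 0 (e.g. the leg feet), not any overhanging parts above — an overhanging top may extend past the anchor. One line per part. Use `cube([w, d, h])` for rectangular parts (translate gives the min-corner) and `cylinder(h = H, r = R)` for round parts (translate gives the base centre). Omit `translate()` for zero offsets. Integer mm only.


translate([161, 279, 352]) cube([326, 276, 29]);
translate([174, 292, 0]) cylinder(h = 352, r = 13);
translate([474, 292, 0]) cylinder(h = 352, r = 13);
translate([174, 542, 0]) cylinder(h = 352, r = 13);
translate([474, 542, 0]) cylinder(h = 352, r = 13);


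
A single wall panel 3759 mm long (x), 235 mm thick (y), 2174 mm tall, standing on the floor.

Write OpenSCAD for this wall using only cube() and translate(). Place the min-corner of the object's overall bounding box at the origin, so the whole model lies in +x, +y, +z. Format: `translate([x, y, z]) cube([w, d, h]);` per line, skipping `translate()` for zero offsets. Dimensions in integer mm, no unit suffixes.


cube([3759, 235, 2174]);


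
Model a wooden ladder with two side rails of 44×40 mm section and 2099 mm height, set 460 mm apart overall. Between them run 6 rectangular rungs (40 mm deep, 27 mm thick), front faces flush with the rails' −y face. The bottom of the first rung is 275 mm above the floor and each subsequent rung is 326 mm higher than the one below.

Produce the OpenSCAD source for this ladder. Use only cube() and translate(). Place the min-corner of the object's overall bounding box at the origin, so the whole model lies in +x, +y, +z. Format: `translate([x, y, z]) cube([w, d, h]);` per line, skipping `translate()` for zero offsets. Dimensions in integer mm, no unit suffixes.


cube([44, 40, 2099]);
translate([416, 0, 0]) cube([44, 40, 2099]);
translate([44, 0, 275]) cube([372, 40, 27]);
translate([44, 0, 601]) cube([372, 40, 27]);
translate([44, 0, 927]) cube([372, 40, 27]);
translate([44, 0, 1253]) cube([372, 40, 27]);
translate([44, 0, 1579]) cube([372, 40, 27]);
translate([44, 0, 1905]) cube([372, 40, 27]);


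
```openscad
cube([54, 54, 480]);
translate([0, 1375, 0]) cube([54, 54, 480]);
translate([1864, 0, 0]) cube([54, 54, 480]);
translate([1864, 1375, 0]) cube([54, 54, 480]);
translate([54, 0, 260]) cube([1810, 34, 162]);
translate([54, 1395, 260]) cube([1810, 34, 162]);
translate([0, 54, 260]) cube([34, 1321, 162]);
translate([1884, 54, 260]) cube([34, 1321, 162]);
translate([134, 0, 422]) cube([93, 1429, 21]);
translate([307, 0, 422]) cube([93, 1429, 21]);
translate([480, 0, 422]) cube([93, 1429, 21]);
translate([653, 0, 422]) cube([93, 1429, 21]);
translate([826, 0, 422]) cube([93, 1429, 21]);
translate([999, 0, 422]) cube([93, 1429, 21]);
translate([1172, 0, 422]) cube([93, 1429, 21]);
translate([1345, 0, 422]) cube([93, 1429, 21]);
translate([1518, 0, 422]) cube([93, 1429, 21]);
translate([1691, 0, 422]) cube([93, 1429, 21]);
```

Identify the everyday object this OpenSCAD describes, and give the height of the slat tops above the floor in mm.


A bed frame. The slat-top height is 443 mm.

Four posts, four rails, and a row of slats — a bed frame. Slats sit on the rails at z = 260 + 162 = 422; with slat thickness 21, the top is 443 mm.


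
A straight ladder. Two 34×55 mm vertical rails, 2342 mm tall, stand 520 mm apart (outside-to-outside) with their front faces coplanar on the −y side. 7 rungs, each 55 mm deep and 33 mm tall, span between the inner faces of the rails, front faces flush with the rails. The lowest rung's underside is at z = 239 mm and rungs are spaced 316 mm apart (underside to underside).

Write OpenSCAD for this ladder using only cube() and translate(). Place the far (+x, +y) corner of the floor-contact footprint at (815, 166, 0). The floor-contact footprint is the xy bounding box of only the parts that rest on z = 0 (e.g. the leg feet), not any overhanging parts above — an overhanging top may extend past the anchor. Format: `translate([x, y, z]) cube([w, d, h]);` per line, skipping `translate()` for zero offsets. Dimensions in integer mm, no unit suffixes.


translate([295, 111, 0]) cube([34, 55, 2342]);
translate([781, 111, 0]) cube([34, 55, 2342]);
translate([329, 111, 239]) cube([452, 55, 33]);
translate([329, 111, 555]) cube([452, 55, 33]);
translate([329, 111, 871]) cube([452, 55, 33]);
translate([329, 111, 1187]) cube([452, 55, 33]);
translate([329, 111, 1503]) cube([452, 55, 33]);
translate([329, 111, 1819]) cube([452, 55, 33]);
translate([329, 111, 2135]) cube([452, 55, 33]);


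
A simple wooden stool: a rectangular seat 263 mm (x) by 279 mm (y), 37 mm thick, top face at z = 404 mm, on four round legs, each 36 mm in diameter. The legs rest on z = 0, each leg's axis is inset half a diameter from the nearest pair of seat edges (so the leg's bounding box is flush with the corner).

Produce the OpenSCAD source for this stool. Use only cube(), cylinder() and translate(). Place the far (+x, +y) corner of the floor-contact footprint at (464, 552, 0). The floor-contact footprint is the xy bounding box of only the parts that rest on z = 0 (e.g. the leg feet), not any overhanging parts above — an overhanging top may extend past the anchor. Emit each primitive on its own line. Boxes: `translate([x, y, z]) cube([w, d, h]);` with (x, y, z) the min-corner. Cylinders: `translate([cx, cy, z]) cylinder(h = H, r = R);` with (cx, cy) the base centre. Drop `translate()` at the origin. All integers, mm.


translate([201, 273, 367]) cube([263, 279, 37]);
translate([219, 291, 0]) cylinder(h = 367, r = 18);
translate([446, 291, 0]) cylinder(h = 367, r = 18);
translate([219, 534, 0]) cylinder(h = 367, r = 18);
translate([446, 534, 0]) cylinder(h = 367, r = 18);
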